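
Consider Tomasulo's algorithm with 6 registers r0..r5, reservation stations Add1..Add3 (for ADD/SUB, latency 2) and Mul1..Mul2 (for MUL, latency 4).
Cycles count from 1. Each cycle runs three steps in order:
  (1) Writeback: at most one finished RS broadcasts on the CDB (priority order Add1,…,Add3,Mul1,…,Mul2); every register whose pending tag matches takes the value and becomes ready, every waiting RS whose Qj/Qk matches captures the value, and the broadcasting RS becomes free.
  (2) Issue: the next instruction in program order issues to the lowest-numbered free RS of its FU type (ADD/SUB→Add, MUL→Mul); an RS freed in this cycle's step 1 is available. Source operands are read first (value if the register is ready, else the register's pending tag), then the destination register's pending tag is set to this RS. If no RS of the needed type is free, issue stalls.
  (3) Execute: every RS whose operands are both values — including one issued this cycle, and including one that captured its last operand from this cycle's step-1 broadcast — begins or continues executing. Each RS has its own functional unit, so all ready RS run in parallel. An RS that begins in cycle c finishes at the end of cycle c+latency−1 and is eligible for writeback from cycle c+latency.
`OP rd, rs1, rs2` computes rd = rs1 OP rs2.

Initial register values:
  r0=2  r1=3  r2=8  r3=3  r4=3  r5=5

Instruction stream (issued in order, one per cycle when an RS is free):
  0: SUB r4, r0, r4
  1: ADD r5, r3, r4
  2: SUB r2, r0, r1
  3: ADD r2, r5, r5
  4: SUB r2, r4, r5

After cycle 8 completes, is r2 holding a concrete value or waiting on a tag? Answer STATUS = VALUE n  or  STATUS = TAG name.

c1: issue SUB r4<-Add1 | r0:2,r1:3,r2:8,r3:3,r4:Add1,r5:5
c2: issue ADD r5<-Add2 | r0:2,r1:3,r2:8,r3:3,r4:Add1,r5:Add2
c3: CDB Add1=-1; issue SUB r2<-Add1 | r0:2,r1:3,r2:Add1,r3:3,r4:-1,r5:Add2
c4: issue ADD r2<-Add3 | r0:2,r1:3,r2:Add3,r3:3,r4:-1,r5:Add2
c5: CDB Add1=-1; issue SUB r2<-Add1 | r0:2,r1:3,r2:Add1,r3:3,r4:-1,r5:Add2
c6: CDB Add2=2 | r0:2,r1:3,r2:Add1,r3:3,r4:-1,r5:2
c7: - | r0:2,r1:3,r2:Add1,r3:3,r4:-1,r5:2
c8: CDB Add1=-3 | r0:2,r1:3,r2:-3,r3:3,r4:-1,r5:2

STATUS = VALUE -3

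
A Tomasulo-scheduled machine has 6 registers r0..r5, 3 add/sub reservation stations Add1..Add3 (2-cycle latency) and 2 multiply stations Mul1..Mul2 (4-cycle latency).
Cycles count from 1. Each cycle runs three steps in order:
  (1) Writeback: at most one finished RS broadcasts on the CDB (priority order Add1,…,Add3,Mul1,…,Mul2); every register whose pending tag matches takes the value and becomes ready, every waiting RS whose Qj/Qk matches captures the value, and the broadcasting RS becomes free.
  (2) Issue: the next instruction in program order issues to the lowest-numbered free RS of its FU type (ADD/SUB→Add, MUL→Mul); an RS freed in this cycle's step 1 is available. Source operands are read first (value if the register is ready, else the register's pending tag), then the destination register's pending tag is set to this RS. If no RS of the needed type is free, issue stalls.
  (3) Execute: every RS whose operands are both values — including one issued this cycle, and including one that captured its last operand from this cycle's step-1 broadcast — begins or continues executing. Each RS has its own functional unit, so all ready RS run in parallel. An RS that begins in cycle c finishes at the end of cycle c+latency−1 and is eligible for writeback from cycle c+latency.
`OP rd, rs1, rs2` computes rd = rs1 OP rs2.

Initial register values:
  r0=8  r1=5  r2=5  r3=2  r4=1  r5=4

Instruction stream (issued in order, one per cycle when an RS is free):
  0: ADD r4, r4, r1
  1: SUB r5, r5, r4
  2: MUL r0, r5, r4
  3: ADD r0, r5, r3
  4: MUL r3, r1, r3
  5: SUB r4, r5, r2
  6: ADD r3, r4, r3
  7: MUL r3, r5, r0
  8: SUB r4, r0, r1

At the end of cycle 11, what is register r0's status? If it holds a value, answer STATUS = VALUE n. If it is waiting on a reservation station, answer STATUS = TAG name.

c1: issue ADD r4<-Add1 | r0:8,r1:5,r2:5,r3:2,r4:Add1,r5:4
c2: issue SUB r5<-Add2 | r0:8,r1:5,r2:5,r3:2,r4:Add1,r5:Add2
c3: CDB Add1=6; issue MUL r0<-Mul1 | r0:Mul1,r1:5,r2:5,r3:2,r4:6,r5:Add2
c4: issue ADD r0<-Add1 | r0:Add1,r1:5,r2:5,r3:2,r4:6,r5:Add2
c5: CDB Add2=-2; issue MUL r3<-Mul2 | r0:Add1,r1:5,r2:5,r3:Mul2,r4:6,r5:-2
c6: issue SUB r4<-Add2 | r0:Add1,r1:5,r2:5,r3:Mul2,r4:Add2,r5:-2
c7: CDB Add1=0; issue ADD r3<-Add1 | r0:0,r1:5,r2:5,r3:Add1,r4:Add2,r5:-2
c8: CDB Add2=-7; stall | r0:0,r1:5,r2:5,r3:Add1,r4:-7,r5:-2
c9: CDB Mul1=-12; issue MUL r3<-Mul1 | r0:0,r1:5,r2:5,r3:Mul1,r4:-7,r5:-2
c10: CDB Mul2=10; issue SUB r4<-Add2 | r0:0,r1:5,r2:5,r3:Mul1,r4:Add2,r5:-2
c11: - | r0:0,r1:5,r2:5,r3:Mul1,r4:Add2,r5:-2

STATUS = VALUE 0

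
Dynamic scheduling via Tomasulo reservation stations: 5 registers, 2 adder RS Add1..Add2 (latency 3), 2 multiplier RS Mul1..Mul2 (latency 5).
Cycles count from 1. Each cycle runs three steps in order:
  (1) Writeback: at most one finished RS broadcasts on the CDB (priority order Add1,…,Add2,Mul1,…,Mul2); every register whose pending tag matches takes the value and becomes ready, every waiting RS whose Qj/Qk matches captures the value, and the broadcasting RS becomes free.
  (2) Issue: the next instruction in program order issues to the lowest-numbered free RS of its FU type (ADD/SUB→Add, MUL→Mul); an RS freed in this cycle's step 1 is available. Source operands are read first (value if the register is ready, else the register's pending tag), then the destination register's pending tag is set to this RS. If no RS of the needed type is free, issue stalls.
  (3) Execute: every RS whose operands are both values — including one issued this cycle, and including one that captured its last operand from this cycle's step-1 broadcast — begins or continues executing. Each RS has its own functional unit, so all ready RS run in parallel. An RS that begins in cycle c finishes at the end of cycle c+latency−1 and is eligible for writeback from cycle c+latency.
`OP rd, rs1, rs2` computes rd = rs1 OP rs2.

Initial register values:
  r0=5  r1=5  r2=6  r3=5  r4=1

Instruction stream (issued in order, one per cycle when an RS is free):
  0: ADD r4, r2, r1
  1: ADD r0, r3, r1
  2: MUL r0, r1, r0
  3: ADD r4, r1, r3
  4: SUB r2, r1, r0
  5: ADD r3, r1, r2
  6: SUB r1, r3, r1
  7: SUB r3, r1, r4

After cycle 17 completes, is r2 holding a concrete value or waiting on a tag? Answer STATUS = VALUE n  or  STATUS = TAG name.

  c1: issue ADD r4<-Add1  regs: r0:5,r1:5,r2:6,r3:5,r4:Add1
  c2: issue ADD r0<-Add2  regs: r0:Add2,r1:5,r2:6,r3:5,r4:Add1
  c3: issue MUL r0<-Mul1  regs: r0:Mul1,r1:5,r2:6,r3:5,r4:Add1
  c4: CDB Add1=11; issue ADD r4<-Add1  regs: r0:Mul1,r1:5,r2:6,r3:5,r4:Add1
  c5: CDB Add2=10; issue SUB r2<-Add2  regs: r0:Mul1,r1:5,r2:Add2,r3:5,r4:Add1
  c6: stall  regs: r0:Mul1,r1:5,r2:Add2,r3:5,r4:Add1
  c7: CDB Add1=10; issue ADD r3<-Add1  regs: r0:Mul1,r1:5,r2:Add2,r3:Add1,r4:10
  c8: stall  regs: r0:Mul1,r1:5,r2:Add2,r3:Add1,r4:10
  c9: stall  regs: r0:Mul1,r1:5,r2:Add2,r3:Add1,r4:10
  c10: CDB Mul1=50; stall  regs: r0:50,r1:5,r2:Add2,r3:Add1,r4:10
  c11: stall  regs: r0:50,r1:5,r2:Add2,r3:Add1,r4:10
  c12: stall  regs: r0:50,r1:5,r2:Add2,r3:Add1,r4:10
  c13: CDB Add2=-45; issue SUB r1<-Add2  regs: r0:50,r1:Add2,r2:-45,r3:Add1,r4:10
  c14: stall  regs: r0:50,r1:Add2,r2:-45,r3:Add1,r4:10
  c15: stall  regs: r0:50,r1:Add2,r2:-45,r3:Add1,r4:10
  c16: CDB Add1=-40; issue SUB r3<-Add1  regs: r0:50,r1:Add2,r2:-45,r3:Add1,r4:10
  c17: -  regs: r0:50,r1:Add2,r2:-45,r3:Add1,r4:10

STATUS = VALUE -45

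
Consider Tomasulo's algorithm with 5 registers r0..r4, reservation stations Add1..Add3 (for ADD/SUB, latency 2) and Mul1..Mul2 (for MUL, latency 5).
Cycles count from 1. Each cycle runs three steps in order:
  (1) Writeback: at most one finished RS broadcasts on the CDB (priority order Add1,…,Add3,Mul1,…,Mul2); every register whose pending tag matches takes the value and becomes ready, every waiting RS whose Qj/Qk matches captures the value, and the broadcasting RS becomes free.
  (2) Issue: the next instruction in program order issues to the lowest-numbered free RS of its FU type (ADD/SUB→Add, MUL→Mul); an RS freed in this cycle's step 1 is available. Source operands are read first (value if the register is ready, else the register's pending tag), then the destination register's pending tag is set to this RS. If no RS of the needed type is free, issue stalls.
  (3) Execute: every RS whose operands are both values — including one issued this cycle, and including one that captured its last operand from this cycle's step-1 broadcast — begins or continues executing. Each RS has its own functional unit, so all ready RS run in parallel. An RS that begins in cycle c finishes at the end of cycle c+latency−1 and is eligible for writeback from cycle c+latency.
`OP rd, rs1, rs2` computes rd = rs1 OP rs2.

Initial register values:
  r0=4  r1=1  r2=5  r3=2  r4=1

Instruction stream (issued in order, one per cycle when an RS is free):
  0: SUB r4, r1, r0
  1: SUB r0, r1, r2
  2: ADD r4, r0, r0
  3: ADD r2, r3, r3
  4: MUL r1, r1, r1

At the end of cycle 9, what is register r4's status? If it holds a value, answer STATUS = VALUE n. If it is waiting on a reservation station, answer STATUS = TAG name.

STATUS = VALUE -8

  c1: issue SUB r4<-Add1  regs: r0:4,r1:1,r2:5,r3:2,r4:Add1
  c2: issue SUB r0<-Add2  regs: r0:Add2,r1:1,r2:5,r3:2,r4:Add1
  c3: CDB Add1=-3; issue ADD r4<-Add1  regs: r0:Add2,r1:1,r2:5,r3:2,r4:Add1
  c4: CDB Add2=-4; issue ADD r2<-Add2  regs: r0:-4,r1:1,r2:Add2,r3:2,r4:Add1
  c5: issue MUL r1<-Mul1  regs: r0:-4,r1:Mul1,r2:Add2,r3:2,r4:Add1
  c6: CDB Add1=-8  regs: r0:-4,r1:Mul1,r2:Add2,r3:2,r4:-8
  c7: CDB Add2=4  regs: r0:-4,r1:Mul1,r2:4,r3:2,r4:-8
  c8: -  regs: r0:-4,r1:Mul1,r2:4,r3:2,r4:-8
  c9: -  regs: r0:-4,r1:Mul1,r2:4,r3:2,r4:-8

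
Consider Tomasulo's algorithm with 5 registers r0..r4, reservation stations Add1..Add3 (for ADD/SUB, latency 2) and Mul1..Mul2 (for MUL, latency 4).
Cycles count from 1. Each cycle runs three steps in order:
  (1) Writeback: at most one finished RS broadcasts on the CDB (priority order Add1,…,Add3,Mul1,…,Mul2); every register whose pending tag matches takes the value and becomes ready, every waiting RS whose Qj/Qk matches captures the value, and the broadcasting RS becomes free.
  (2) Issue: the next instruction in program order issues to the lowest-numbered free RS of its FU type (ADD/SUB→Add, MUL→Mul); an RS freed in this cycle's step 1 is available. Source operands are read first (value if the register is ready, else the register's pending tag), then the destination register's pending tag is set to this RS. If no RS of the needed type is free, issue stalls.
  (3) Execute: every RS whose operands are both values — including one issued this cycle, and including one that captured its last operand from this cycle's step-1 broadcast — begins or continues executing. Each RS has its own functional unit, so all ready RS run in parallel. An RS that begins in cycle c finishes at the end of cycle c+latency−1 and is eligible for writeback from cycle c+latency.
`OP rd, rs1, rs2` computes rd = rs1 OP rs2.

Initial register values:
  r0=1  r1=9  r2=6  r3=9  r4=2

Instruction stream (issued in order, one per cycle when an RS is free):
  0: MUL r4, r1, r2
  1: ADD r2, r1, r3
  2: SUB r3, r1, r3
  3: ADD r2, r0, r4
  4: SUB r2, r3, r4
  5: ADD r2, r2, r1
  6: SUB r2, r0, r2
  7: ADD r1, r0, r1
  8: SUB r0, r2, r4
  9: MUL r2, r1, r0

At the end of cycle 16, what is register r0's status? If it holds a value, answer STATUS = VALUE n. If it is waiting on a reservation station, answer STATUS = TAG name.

  c1: issue MUL r4<-Mul1  regs: r0:1,r1:9,r2:6,r3:9,r4:Mul1
  c2: issue ADD r2<-Add1  regs: r0:1,r1:9,r2:Add1,r3:9,r4:Mul1
  c3: issue SUB r3<-Add2  regs: r0:1,r1:9,r2:Add1,r3:Add2,r4:Mul1
  c4: CDB Add1=18; issue ADD r2<-Add1  regs: r0:1,r1:9,r2:Add1,r3:Add2,r4:Mul1
  c5: CDB Add2=0; issue SUB r2<-Add2  regs: r0:1,r1:9,r2:Add2,r3:0,r4:Mul1
  c6: CDB Mul1=54; issue ADD r2<-Add3  regs: r0:1,r1:9,r2:Add3,r3:0,r4:54
  c7: stall  regs: r0:1,r1:9,r2:Add3,r3:0,r4:54
  c8: CDB Add1=55; issue SUB r2<-Add1  regs: r0:1,r1:9,r2:Add1,r3:0,r4:54
  c9: CDB Add2=-54; issue ADD r1<-Add2  regs: r0:1,r1:Add2,r2:Add1,r3:0,r4:54
  c10: stall  regs: r0:1,r1:Add2,r2:Add1,r3:0,r4:54
  c11: CDB Add2=10; issue SUB r0<-Add2  regs: r0:Add2,r1:10,r2:Add1,r3:0,r4:54
  c12: CDB Add3=-45; issue MUL r2<-Mul1  regs: r0:Add2,r1:10,r2:Mul1,r3:0,r4:54
  c13: -  regs: r0:Add2,r1:10,r2:Mul1,r3:0,r4:54
  c14: CDB Add1=46  regs: r0:Add2,r1:10,r2:Mul1,r3:0,r4:54
  c15: -  regs: r0:Add2,r1:10,r2:Mul1,r3:0,r4:54
  c16: CDB Add2=-8  regs: r0:-8,r1:10,r2:Mul1,r3:0,r4:54

STATUS = VALUE -8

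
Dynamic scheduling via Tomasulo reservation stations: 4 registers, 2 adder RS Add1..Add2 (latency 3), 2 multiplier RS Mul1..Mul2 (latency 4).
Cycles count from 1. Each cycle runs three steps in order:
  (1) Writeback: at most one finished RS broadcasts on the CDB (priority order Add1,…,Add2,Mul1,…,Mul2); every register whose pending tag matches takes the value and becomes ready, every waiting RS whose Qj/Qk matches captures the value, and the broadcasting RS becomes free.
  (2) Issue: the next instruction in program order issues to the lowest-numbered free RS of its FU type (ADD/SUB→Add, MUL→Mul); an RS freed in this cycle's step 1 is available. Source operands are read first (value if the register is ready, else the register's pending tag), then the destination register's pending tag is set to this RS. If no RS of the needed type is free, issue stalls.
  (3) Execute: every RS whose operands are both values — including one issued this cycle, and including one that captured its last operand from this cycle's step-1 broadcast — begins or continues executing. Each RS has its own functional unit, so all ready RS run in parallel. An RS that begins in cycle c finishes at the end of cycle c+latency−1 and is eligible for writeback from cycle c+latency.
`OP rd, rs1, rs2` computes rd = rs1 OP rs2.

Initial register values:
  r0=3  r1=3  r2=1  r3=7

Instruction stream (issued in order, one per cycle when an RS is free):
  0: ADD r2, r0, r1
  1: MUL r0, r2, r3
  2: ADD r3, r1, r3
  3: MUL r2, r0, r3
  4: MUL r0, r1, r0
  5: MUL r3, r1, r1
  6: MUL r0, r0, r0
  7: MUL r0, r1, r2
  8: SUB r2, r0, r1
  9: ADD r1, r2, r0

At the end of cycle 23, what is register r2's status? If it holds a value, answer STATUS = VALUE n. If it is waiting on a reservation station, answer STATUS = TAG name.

STATUS = VALUE 1257

cycle 1: issue ADD r2<-Add1 // r0:3,r1:3,r2:Add1,r3:7
cycle 2: issue MUL r0<-Mul1 // r0:Mul1,r1:3,r2:Add1,r3:7
cycle 3: issue ADD r3<-Add2 // r0:Mul1,r1:3,r2:Add1,r3:Add2
cycle 4: CDB Add1=6; issue MUL r2<-Mul2 // r0:Mul1,r1:3,r2:Mul2,r3:Add2
cycle 5: stall // r0:Mul1,r1:3,r2:Mul2,r3:Add2
cycle 6: CDB Add2=10; stall // r0:Mul1,r1:3,r2:Mul2,r3:10
cycle 7: stall // r0:Mul1,r1:3,r2:Mul2,r3:10
cycle 8: CDB Mul1=42; issue MUL r0<-Mul1 // r0:Mul1,r1:3,r2:Mul2,r3:10
cycle 9: stall // r0:Mul1,r1:3,r2:Mul2,r3:10
cycle 10: stall // r0:Mul1,r1:3,r2:Mul2,r3:10
cycle 11: stall // r0:Mul1,r1:3,r2:Mul2,r3:10
cycle 12: CDB Mul1=126; issue MUL r3<-Mul1 // r0:126,r1:3,r2:Mul2,r3:Mul1
cycle 13: CDB Mul2=420; issue MUL r0<-Mul2 // r0:Mul2,r1:3,r2:420,r3:Mul1
cycle 14: stall // r0:Mul2,r1:3,r2:420,r3:Mul1
cycle 15: stall // r0:Mul2,r1:3,r2:420,r3:Mul1
cycle 16: CDB Mul1=9; issue MUL r0<-Mul1 // r0:Mul1,r1:3,r2:420,r3:9
cycle 17: CDB Mul2=15876; issue SUB r2<-Add1 // r0:Mul1,r1:3,r2:Add1,r3:9
cycle 18: issue ADD r1<-Add2 // r0:Mul1,r1:Add2,r2:Add1,r3:9
cycle 19: - // r0:Mul1,r1:Add2,r2:Add1,r3:9
cycle 20: CDB Mul1=1260 // r0:1260,r1:Add2,r2:Add1,r3:9
cycle 21: - // r0:1260,r1:Add2,r2:Add1,r3:9
cycle 22: - // r0:1260,r1:Add2,r2:Add1,r3:9
cycle 23: CDB Add1=1257 // r0:1260,r1:Add2,r2:1257,r3:9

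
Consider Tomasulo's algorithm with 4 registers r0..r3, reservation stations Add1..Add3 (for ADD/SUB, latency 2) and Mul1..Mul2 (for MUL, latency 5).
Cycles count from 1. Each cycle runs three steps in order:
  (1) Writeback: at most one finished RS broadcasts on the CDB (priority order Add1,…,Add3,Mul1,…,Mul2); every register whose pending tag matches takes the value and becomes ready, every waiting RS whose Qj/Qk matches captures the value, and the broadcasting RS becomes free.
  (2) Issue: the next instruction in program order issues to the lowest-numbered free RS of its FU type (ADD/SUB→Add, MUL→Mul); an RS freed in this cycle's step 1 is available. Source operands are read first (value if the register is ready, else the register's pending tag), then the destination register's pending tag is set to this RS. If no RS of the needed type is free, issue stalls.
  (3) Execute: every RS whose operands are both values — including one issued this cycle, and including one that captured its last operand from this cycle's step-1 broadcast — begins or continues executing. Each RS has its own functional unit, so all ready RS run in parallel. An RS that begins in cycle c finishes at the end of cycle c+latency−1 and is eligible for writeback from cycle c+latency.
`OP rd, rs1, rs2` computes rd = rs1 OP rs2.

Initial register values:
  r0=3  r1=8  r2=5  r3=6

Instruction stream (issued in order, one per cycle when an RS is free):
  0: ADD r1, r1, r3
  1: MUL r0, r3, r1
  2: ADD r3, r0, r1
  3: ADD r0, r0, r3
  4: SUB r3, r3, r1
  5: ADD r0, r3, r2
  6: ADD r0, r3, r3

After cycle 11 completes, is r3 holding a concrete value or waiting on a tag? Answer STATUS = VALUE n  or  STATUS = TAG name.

STATUS = TAG Add3

  c1: issue ADD r1<-Add1  regs: r0:3,r1:Add1,r2:5,r3:6
  c2: issue MUL r0<-Mul1  regs: r0:Mul1,r1:Add1,r2:5,r3:6
  c3: CDB Add1=14; issue ADD r3<-Add1  regs: r0:Mul1,r1:14,r2:5,r3:Add1
  c4: issue ADD r0<-Add2  regs: r0:Add2,r1:14,r2:5,r3:Add1
  c5: issue SUB r3<-Add3  regs: r0:Add2,r1:14,r2:5,r3:Add3
  c6: stall  regs: r0:Add2,r1:14,r2:5,r3:Add3
  c7: stall  regs: r0:Add2,r1:14,r2:5,r3:Add3
  c8: CDB Mul1=84; stall  regs: r0:Add2,r1:14,r2:5,r3:Add3
  c9: stall  regs: r0:Add2,r1:14,r2:5,r3:Add3
  c10: CDB Add1=98; issue ADD r0<-Add1  regs: r0:Add1,r1:14,r2:5,r3:Add3
  c11: stall  regs: r0:Add1,r1:14,r2:5,r3:Add3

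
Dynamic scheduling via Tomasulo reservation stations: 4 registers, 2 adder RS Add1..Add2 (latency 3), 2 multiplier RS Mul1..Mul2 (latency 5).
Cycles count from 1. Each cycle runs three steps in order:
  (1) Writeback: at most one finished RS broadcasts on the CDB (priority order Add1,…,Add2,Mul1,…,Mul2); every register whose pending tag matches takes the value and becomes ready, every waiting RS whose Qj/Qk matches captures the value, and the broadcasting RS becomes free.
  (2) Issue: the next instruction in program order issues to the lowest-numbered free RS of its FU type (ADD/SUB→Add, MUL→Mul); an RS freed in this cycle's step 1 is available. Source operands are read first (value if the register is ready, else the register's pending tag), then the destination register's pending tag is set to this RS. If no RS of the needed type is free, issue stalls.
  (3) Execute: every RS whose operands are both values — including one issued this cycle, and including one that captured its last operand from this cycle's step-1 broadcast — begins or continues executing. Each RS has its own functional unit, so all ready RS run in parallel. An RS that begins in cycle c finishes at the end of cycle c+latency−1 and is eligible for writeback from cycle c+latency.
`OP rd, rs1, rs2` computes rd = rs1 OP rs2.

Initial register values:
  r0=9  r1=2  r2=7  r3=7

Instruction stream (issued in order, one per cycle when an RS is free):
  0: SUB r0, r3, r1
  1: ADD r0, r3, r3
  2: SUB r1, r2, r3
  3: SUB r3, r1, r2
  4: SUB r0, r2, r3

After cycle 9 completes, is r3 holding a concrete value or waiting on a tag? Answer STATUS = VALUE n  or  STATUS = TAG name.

c1: issue SUB r0<-Add1 | r0:Add1,r1:2,r2:7,r3:7
c2: issue ADD r0<-Add2 | r0:Add2,r1:2,r2:7,r3:7
c3: stall | r0:Add2,r1:2,r2:7,r3:7
c4: CDB Add1=5; issue SUB r1<-Add1 | r0:Add2,r1:Add1,r2:7,r3:7
c5: CDB Add2=14; issue SUB r3<-Add2 | r0:14,r1:Add1,r2:7,r3:Add2
c6: stall | r0:14,r1:Add1,r2:7,r3:Add2
c7: CDB Add1=0; issue SUB r0<-Add1 | r0:Add1,r1:0,r2:7,r3:Add2
c8: - | r0:Add1,r1:0,r2:7,r3:Add2
c9: - | r0:Add1,r1:0,r2:7,r3:Add2

STATUS = TAG Add2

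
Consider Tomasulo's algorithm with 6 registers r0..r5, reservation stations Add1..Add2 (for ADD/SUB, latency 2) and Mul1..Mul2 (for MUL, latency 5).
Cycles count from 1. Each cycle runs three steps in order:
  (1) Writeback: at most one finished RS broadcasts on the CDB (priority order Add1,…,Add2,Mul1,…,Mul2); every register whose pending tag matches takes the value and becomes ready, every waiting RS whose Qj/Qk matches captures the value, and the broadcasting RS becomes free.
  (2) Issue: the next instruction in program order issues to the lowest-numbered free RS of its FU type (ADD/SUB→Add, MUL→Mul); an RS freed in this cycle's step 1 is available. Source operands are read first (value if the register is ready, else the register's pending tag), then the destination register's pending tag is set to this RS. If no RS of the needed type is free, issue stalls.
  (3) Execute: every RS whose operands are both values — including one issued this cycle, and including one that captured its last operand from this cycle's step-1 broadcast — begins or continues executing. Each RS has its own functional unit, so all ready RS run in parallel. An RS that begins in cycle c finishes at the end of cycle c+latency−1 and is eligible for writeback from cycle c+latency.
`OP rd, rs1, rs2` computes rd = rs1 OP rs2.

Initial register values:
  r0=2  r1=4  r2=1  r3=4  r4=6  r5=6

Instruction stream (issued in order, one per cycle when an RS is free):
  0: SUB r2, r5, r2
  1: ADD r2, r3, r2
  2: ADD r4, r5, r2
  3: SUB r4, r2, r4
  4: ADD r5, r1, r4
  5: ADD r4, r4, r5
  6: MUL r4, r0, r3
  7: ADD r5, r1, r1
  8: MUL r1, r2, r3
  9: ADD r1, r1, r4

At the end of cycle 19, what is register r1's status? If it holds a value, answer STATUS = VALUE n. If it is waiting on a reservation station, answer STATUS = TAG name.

STATUS = VALUE 44

  c1: issue SUB r2<-Add1  regs: r0:2,r1:4,r2:Add1,r3:4,r4:6,r5:6
  c2: issue ADD r2<-Add2  regs: r0:2,r1:4,r2:Add2,r3:4,r4:6,r5:6
  c3: CDB Add1=5; issue ADD r4<-Add1  regs: r0:2,r1:4,r2:Add2,r3:4,r4:Add1,r5:6
  c4: stall  regs: r0:2,r1:4,r2:Add2,r3:4,r4:Add1,r5:6
  c5: CDB Add2=9; issue SUB r4<-Add2  regs: r0:2,r1:4,r2:9,r3:4,r4:Add2,r5:6
  c6: stall  regs: r0:2,r1:4,r2:9,r3:4,r4:Add2,r5:6
  c7: CDB Add1=15; issue ADD r5<-Add1  regs: r0:2,r1:4,r2:9,r3:4,r4:Add2,r5:Add1
  c8: stall  regs: r0:2,r1:4,r2:9,r3:4,r4:Add2,r5:Add1
  c9: CDB Add2=-6; issue ADD r4<-Add2  regs: r0:2,r1:4,r2:9,r3:4,r4:Add2,r5:Add1
  c10: issue MUL r4<-Mul1  regs: r0:2,r1:4,r2:9,r3:4,r4:Mul1,r5:Add1
  c11: CDB Add1=-2; issue ADD r5<-Add1  regs: r0:2,r1:4,r2:9,r3:4,r4:Mul1,r5:Add1
  c12: issue MUL r1<-Mul2  regs: r0:2,r1:Mul2,r2:9,r3:4,r4:Mul1,r5:Add1
  c13: CDB Add1=8; issue ADD r1<-Add1  regs: r0:2,r1:Add1,r2:9,r3:4,r4:Mul1,r5:8
  c14: CDB Add2=-8  regs: r0:2,r1:Add1,r2:9,r3:4,r4:Mul1,r5:8
  c15: CDB Mul1=8  regs: r0:2,r1:Add1,r2:9,r3:4,r4:8,r5:8
  c16: -  regs: r0:2,r1:Add1,r2:9,r3:4,r4:8,r5:8
  c17: CDB Mul2=36  regs: r0:2,r1:Add1,r2:9,r3:4,r4:8,r5:8
  c18: -  regs: r0:2,r1:Add1,r2:9,r3:4,r4:8,r5:8
  c19: CDB Add1=44  regs: r0:2,r1:44,r2:9,r3:4,r4:8,r5:8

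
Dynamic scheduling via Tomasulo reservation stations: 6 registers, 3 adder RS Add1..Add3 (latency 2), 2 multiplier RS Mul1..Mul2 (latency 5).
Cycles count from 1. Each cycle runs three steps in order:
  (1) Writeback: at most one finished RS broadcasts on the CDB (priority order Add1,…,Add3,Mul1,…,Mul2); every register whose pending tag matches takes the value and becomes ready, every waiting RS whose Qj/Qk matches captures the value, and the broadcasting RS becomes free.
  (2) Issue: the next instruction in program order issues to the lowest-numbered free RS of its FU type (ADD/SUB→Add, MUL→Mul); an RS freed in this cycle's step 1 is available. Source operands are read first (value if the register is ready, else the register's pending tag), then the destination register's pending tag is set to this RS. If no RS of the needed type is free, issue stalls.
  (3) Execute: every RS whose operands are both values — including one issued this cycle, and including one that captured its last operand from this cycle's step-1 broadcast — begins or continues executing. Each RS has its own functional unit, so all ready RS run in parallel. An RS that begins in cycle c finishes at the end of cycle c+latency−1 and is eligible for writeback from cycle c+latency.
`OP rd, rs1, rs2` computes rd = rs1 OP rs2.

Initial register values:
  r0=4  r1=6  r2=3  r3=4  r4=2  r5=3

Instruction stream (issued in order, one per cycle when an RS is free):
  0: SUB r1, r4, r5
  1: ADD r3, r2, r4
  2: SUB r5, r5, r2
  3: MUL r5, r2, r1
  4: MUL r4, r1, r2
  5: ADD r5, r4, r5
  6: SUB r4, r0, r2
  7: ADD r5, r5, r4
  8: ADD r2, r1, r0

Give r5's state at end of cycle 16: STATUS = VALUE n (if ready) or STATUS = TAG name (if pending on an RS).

c1: issue SUB r1<-Add1 | r0:4,r1:Add1,r2:3,r3:4,r4:2,r5:3
c2: issue ADD r3<-Add2 | r0:4,r1:Add1,r2:3,r3:Add2,r4:2,r5:3
c3: CDB Add1=-1; issue SUB r5<-Add1 | r0:4,r1:-1,r2:3,r3:Add2,r4:2,r5:Add1
c4: CDB Add2=5; issue MUL r5<-Mul1 | r0:4,r1:-1,r2:3,r3:5,r4:2,r5:Mul1
c5: CDB Add1=0; issue MUL r4<-Mul2 | r0:4,r1:-1,r2:3,r3:5,r4:Mul2,r5:Mul1
c6: issue ADD r5<-Add1 | r0:4,r1:-1,r2:3,r3:5,r4:Mul2,r5:Add1
c7: issue SUB r4<-Add2 | r0:4,r1:-1,r2:3,r3:5,r4:Add2,r5:Add1
c8: issue ADD r5<-Add3 | r0:4,r1:-1,r2:3,r3:5,r4:Add2,r5:Add3
c9: CDB Add2=1; issue ADD r2<-Add2 | r0:4,r1:-1,r2:Add2,r3:5,r4:1,r5:Add3
c10: CDB Mul1=-3 | r0:4,r1:-1,r2:Add2,r3:5,r4:1,r5:Add3
c11: CDB Add2=3 | r0:4,r1:-1,r2:3,r3:5,r4:1,r5:Add3
c12: CDB Mul2=-3 | r0:4,r1:-1,r2:3,r3:5,r4:1,r5:Add3
c13: - | r0:4,r1:-1,r2:3,r3:5,r4:1,r5:Add3
c14: CDB Add1=-6 | r0:4,r1:-1,r2:3,r3:5,r4:1,r5:Add3
c15: - | r0:4,r1:-1,r2:3,r3:5,r4:1,r5:Add3
c16: CDB Add3=-5 | r0:4,r1:-1,r2:3,r3:5,r4:1,r5:-5

STATUS = VALUE -5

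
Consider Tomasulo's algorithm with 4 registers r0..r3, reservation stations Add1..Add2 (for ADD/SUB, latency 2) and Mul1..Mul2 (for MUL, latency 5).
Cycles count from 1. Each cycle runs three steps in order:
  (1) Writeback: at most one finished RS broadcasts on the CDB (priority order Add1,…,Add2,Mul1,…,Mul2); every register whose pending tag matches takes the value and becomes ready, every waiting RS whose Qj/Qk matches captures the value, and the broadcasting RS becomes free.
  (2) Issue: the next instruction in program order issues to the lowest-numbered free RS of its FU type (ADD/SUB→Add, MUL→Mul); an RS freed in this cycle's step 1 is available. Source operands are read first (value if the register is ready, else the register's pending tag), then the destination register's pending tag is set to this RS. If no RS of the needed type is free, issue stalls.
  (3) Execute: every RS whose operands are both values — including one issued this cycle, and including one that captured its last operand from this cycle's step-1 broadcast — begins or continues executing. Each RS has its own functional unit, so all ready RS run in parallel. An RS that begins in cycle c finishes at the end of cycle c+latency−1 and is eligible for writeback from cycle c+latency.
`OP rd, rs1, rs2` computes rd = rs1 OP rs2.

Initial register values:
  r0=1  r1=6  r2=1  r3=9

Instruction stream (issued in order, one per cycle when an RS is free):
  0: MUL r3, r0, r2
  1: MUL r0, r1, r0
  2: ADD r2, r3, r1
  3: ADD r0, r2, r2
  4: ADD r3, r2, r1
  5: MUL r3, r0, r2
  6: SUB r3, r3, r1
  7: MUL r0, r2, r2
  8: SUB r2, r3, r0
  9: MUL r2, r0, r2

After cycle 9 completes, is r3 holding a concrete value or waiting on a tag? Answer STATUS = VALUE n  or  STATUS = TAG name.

  c1: issue MUL r3<-Mul1  regs: r0:1,r1:6,r2:1,r3:Mul1
  c2: issue MUL r0<-Mul2  regs: r0:Mul2,r1:6,r2:1,r3:Mul1
  c3: issue ADD r2<-Add1  regs: r0:Mul2,r1:6,r2:Add1,r3:Mul1
  c4: issue ADD r0<-Add2  regs: r0:Add2,r1:6,r2:Add1,r3:Mul1
  c5: stall  regs: r0:Add2,r1:6,r2:Add1,r3:Mul1
  c6: CDB Mul1=1; stall  regs: r0:Add2,r1:6,r2:Add1,r3:1
  c7: CDB Mul2=6; stall  regs: r0:Add2,r1:6,r2:Add1,r3:1
  c8: CDB Add1=7; issue ADD r3<-Add1  regs: r0:Add2,r1:6,r2:7,r3:Add1
  c9: issue MUL r3<-Mul1  regs: r0:Add2,r1:6,r2:7,r3:Mul1

STATUS = TAG Mul1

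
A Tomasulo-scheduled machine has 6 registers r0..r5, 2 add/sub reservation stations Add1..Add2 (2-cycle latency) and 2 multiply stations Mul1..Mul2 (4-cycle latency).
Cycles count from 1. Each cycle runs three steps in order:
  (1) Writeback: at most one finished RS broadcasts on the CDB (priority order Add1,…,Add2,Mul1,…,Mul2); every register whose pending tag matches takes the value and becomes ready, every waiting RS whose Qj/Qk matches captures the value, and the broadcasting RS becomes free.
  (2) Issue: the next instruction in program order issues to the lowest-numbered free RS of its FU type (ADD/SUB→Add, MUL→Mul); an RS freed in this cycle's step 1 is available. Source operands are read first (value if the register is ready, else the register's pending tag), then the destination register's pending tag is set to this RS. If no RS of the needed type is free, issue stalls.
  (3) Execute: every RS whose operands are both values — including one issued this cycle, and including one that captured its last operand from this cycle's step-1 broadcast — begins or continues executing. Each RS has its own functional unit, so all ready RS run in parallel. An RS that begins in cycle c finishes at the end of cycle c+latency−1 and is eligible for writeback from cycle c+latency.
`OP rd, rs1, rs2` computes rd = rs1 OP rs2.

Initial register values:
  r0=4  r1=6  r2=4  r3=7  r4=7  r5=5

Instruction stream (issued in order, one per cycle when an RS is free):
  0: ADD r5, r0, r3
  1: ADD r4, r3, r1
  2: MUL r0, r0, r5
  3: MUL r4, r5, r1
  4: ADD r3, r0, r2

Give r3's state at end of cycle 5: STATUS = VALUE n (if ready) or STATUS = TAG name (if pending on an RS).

STATUS = TAG Add1

  c1: issue ADD r5<-Add1  regs: r0:4,r1:6,r2:4,r3:7,r4:7,r5:Add1
  c2: issue ADD r4<-Add2  regs: r0:4,r1:6,r2:4,r3:7,r4:Add2,r5:Add1
  c3: CDB Add1=11; issue MUL r0<-Mul1  regs: r0:Mul1,r1:6,r2:4,r3:7,r4:Add2,r5:11
  c4: CDB Add2=13; issue MUL r4<-Mul2  regs: r0:Mul1,r1:6,r2:4,r3:7,r4:Mul2,r5:11
  c5: issue ADD r3<-Add1  regs: r0:Mul1,r1:6,r2:4,r3:Add1,r4:Mul2,r5:11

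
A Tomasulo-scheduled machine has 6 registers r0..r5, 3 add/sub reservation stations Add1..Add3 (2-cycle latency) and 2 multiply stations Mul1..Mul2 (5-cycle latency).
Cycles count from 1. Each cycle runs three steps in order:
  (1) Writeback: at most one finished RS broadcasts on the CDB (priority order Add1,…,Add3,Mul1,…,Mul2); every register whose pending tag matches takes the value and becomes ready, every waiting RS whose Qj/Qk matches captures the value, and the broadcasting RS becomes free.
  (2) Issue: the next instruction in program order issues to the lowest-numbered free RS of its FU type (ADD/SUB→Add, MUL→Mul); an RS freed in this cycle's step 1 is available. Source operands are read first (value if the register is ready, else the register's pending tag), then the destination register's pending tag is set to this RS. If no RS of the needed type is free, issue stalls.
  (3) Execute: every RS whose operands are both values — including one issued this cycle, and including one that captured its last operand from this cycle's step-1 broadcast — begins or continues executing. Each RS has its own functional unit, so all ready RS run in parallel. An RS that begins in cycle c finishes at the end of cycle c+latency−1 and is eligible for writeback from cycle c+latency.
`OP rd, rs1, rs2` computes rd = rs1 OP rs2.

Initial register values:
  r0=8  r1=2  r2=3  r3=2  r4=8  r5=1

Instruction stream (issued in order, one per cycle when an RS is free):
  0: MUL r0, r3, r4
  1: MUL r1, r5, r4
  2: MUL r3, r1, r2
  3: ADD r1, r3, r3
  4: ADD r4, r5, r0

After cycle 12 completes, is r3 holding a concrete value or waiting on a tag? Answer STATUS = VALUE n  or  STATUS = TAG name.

c1: issue MUL r0<-Mul1 | r0:Mul1,r1:2,r2:3,r3:2,r4:8,r5:1
c2: issue MUL r1<-Mul2 | r0:Mul1,r1:Mul2,r2:3,r3:2,r4:8,r5:1
c3: stall | r0:Mul1,r1:Mul2,r2:3,r3:2,r4:8,r5:1
c4: stall | r0:Mul1,r1:Mul2,r2:3,r3:2,r4:8,r5:1
c5: stall | r0:Mul1,r1:Mul2,r2:3,r3:2,r4:8,r5:1
c6: CDB Mul1=16; issue MUL r3<-Mul1 | r0:16,r1:Mul2,r2:3,r3:Mul1,r4:8,r5:1
c7: CDB Mul2=8; issue ADD r1<-Add1 | r0:16,r1:Add1,r2:3,r3:Mul1,r4:8,r5:1
c8: issue ADD r4<-Add2 | r0:16,r1:Add1,r2:3,r3:Mul1,r4:Add2,r5:1
c9: - | r0:16,r1:Add1,r2:3,r3:Mul1,r4:Add2,r5:1
c10: CDB Add2=17 | r0:16,r1:Add1,r2:3,r3:Mul1,r4:17,r5:1
c11: - | r0:16,r1:Add1,r2:3,r3:Mul1,r4:17,r5:1
c12: CDB Mul1=24 | r0:16,r1:Add1,r2:3,r3:24,r4:17,r5:1

STATUS = VALUE 24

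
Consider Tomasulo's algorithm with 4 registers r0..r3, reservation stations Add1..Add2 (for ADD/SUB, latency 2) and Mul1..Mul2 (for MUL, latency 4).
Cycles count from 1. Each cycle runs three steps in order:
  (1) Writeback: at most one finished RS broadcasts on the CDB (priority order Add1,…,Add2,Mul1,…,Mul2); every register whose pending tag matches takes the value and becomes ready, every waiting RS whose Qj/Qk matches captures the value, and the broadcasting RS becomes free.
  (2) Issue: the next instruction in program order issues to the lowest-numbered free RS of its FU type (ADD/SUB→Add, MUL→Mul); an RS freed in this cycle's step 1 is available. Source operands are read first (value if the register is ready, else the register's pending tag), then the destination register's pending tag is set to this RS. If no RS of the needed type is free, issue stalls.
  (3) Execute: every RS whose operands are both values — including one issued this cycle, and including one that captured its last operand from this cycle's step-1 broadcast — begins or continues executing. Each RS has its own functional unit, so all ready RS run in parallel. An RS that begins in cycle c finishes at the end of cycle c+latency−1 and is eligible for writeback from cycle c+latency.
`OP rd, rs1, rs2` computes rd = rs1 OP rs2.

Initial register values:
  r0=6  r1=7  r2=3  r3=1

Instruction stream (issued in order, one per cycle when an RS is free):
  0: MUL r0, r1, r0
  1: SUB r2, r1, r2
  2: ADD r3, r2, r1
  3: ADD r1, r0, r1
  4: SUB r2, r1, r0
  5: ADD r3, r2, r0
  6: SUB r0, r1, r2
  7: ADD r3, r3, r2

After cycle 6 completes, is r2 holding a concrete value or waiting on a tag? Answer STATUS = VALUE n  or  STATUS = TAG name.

STATUS = TAG Add2

c1: issue MUL r0<-Mul1 | r0:Mul1,r1:7,r2:3,r3:1
c2: issue SUB r2<-Add1 | r0:Mul1,r1:7,r2:Add1,r3:1
c3: issue ADD r3<-Add2 | r0:Mul1,r1:7,r2:Add1,r3:Add2
c4: CDB Add1=4; issue ADD r1<-Add1 | r0:Mul1,r1:Add1,r2:4,r3:Add2
c5: CDB Mul1=42; stall | r0:42,r1:Add1,r2:4,r3:Add2
c6: CDB Add2=11; issue SUB r2<-Add2 | r0:42,r1:Add1,r2:Add2,r3:11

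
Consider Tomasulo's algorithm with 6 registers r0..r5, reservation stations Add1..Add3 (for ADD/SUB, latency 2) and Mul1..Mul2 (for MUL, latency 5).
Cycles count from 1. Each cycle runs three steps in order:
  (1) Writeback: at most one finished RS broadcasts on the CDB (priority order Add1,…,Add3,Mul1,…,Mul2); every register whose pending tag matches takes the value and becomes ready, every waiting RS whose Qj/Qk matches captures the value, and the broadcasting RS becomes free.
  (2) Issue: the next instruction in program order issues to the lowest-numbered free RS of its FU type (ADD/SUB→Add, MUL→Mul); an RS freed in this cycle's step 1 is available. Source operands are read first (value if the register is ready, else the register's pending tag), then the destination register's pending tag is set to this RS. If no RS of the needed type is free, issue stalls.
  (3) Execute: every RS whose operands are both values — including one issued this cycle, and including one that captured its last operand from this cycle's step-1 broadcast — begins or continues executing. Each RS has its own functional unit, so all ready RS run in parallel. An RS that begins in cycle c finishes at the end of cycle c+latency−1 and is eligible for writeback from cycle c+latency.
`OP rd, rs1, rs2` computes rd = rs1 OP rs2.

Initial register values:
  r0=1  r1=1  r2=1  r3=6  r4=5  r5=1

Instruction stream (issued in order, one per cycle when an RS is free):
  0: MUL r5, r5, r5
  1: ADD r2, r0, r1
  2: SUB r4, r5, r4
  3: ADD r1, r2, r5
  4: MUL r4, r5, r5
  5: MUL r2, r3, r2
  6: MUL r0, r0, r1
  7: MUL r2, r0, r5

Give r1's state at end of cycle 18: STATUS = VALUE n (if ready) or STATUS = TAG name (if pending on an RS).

  c1: issue MUL r5<-Mul1  regs: r0:1,r1:1,r2:1,r3:6,r4:5,r5:Mul1
  c2: issue ADD r2<-Add1  regs: r0:1,r1:1,r2:Add1,r3:6,r4:5,r5:Mul1
  c3: issue SUB r4<-Add2  regs: r0:1,r1:1,r2:Add1,r3:6,r4:Add2,r5:Mul1
  c4: CDB Add1=2; issue ADD r1<-Add1  regs: r0:1,r1:Add1,r2:2,r3:6,r4:Add2,r5:Mul1
  c5: issue MUL r4<-Mul2  regs: r0:1,r1:Add1,r2:2,r3:6,r4:Mul2,r5:Mul1
  c6: CDB Mul1=1; issue MUL r2<-Mul1  regs: r0:1,r1:Add1,r2:Mul1,r3:6,r4:Mul2,r5:1
  c7: stall  regs: r0:1,r1:Add1,r2:Mul1,r3:6,r4:Mul2,r5:1
  c8: CDB Add1=3; stall  regs: r0:1,r1:3,r2:Mul1,r3:6,r4:Mul2,r5:1
  c9: CDB Add2=-4; stall  regs: r0:1,r1:3,r2:Mul1,r3:6,r4:Mul2,r5:1
  c10: stall  regs: r0:1,r1:3,r2:Mul1,r3:6,r4:Mul2,r5:1
  c11: CDB Mul1=12; issue MUL r0<-Mul1  regs: r0:Mul1,r1:3,r2:12,r3:6,r4:Mul2,r5:1
  c12: CDB Mul2=1; issue MUL r2<-Mul2  regs: r0:Mul1,r1:3,r2:Mul2,r3:6,r4:1,r5:1
  c13: -  regs: r0:Mul1,r1:3,r2:Mul2,r3:6,r4:1,r5:1
  c14: -  regs: r0:Mul1,r1:3,r2:Mul2,r3:6,r4:1,r5:1
  c15: -  regs: r0:Mul1,r1:3,r2:Mul2,r3:6,r4:1,r5:1
  c16: CDB Mul1=3  regs: r0:3,r1:3,r2:Mul2,r3:6,r4:1,r5:1
  c17: -  regs: r0:3,r1:3,r2:Mul2,r3:6,r4:1,r5:1
  c18: -  regs: r0:3,r1:3,r2:Mul2,r3:6,r4:1,r5:1

STATUS = VALUE 3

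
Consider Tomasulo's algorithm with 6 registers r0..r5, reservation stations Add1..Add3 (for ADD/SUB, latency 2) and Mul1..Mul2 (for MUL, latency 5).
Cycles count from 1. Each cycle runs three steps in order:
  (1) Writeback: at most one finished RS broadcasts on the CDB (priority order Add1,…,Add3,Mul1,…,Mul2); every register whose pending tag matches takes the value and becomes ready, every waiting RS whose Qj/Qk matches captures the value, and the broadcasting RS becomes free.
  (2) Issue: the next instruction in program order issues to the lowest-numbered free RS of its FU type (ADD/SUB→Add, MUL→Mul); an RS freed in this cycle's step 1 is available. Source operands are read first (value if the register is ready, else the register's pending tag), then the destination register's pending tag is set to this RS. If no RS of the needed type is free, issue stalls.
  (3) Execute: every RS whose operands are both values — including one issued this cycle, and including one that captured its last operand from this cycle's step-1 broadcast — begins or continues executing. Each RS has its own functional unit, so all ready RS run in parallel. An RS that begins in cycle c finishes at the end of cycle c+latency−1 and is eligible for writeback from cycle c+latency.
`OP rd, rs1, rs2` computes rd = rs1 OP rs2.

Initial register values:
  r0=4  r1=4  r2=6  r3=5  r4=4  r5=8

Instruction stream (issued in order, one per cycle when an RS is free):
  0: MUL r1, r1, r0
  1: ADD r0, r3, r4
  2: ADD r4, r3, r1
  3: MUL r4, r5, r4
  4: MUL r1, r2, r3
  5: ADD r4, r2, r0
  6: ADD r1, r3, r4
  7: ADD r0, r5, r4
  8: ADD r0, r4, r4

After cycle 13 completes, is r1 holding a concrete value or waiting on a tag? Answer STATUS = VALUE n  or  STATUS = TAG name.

STATUS = VALUE 20

cycle 1: issue MUL r1<-Mul1 // r0:4,r1:Mul1,r2:6,r3:5,r4:4,r5:8
cycle 2: issue ADD r0<-Add1 // r0:Add1,r1:Mul1,r2:6,r3:5,r4:4,r5:8
cycle 3: issue ADD r4<-Add2 // r0:Add1,r1:Mul1,r2:6,r3:5,r4:Add2,r5:8
cycle 4: CDB Add1=9; issue MUL r4<-Mul2 // r0:9,r1:Mul1,r2:6,r3:5,r4:Mul2,r5:8
cycle 5: stall // r0:9,r1:Mul1,r2:6,r3:5,r4:Mul2,r5:8
cycle 6: CDB Mul1=16; issue MUL r1<-Mul1 // r0:9,r1:Mul1,r2:6,r3:5,r4:Mul2,r5:8
cycle 7: issue ADD r4<-Add1 // r0:9,r1:Mul1,r2:6,r3:5,r4:Add1,r5:8
cycle 8: CDB Add2=21; issue ADD r1<-Add2 // r0:9,r1:Add2,r2:6,r3:5,r4:Add1,r5:8
cycle 9: CDB Add1=15; issue ADD r0<-Add1 // r0:Add1,r1:Add2,r2:6,r3:5,r4:15,r5:8
cycle 10: issue ADD r0<-Add3 // r0:Add3,r1:Add2,r2:6,r3:5,r4:15,r5:8
cycle 11: CDB Add1=23 // r0:Add3,r1:Add2,r2:6,r3:5,r4:15,r5:8
cycle 12: CDB Add2=20 // r0:Add3,r1:20,r2:6,r3:5,r4:15,r5:8
cycle 13: CDB Add3=30 // r0:30,r1:20,r2:6,r3:5,r4:15,r5:8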